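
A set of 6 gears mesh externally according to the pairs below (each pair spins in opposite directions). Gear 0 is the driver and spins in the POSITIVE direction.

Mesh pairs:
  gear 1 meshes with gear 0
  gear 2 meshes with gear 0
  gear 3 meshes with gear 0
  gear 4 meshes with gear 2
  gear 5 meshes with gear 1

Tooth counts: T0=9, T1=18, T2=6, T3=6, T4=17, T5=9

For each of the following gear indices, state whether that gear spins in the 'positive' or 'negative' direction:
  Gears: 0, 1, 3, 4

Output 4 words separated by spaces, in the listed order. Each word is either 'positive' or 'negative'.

Answer: positive negative negative positive

Derivation:
Gear 0 (driver): positive (depth 0)
  gear 1: meshes with gear 0 -> depth 1 -> negative (opposite of gear 0)
  gear 2: meshes with gear 0 -> depth 1 -> negative (opposite of gear 0)
  gear 3: meshes with gear 0 -> depth 1 -> negative (opposite of gear 0)
  gear 4: meshes with gear 2 -> depth 2 -> positive (opposite of gear 2)
  gear 5: meshes with gear 1 -> depth 2 -> positive (opposite of gear 1)
Queried indices 0, 1, 3, 4 -> positive, negative, negative, positive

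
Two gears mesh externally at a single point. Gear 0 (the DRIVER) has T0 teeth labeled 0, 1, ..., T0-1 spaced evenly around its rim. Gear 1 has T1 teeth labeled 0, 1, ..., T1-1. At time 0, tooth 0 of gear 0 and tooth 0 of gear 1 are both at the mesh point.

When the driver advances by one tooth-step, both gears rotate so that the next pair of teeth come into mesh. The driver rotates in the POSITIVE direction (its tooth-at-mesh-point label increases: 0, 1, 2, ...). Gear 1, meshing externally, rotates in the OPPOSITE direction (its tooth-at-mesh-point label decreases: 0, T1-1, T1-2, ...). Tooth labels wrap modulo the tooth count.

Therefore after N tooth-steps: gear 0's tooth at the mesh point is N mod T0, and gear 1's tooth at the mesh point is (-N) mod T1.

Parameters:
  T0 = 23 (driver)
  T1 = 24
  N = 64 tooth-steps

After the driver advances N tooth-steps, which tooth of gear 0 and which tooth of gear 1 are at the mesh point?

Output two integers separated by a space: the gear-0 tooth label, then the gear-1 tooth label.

Answer: 18 8

Derivation:
Gear 0 (driver, T0=23): tooth at mesh = N mod T0
  64 = 2 * 23 + 18, so 64 mod 23 = 18
  gear 0 tooth = 18
Gear 1 (driven, T1=24): tooth at mesh = (-N) mod T1
  64 = 2 * 24 + 16, so 64 mod 24 = 16
  (-64) mod 24 = (-16) mod 24 = 24 - 16 = 8
Mesh after 64 steps: gear-0 tooth 18 meets gear-1 tooth 8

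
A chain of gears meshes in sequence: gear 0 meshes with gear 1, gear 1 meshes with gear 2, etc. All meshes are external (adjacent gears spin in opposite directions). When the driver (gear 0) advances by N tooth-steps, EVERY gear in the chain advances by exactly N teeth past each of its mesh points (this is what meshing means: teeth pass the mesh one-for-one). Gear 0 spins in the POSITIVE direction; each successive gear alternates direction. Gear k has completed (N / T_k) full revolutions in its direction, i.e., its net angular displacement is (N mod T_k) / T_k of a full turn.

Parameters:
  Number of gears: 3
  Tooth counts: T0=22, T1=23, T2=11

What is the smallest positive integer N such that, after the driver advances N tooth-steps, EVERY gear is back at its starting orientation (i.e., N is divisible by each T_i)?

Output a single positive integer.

Answer: 506

Derivation:
Gear k returns to start when N is a multiple of T_k.
All gears at start simultaneously when N is a common multiple of [22, 23, 11]; the smallest such N is lcm(22, 23, 11).
Start: lcm = T0 = 22
Fold in T1=23: gcd(22, 23) = 1; lcm(22, 23) = 22 * 23 / 1 = 506 / 1 = 506
Fold in T2=11: gcd(506, 11) = 11; lcm(506, 11) = 506 * 11 / 11 = 5566 / 11 = 506
Full cycle length = 506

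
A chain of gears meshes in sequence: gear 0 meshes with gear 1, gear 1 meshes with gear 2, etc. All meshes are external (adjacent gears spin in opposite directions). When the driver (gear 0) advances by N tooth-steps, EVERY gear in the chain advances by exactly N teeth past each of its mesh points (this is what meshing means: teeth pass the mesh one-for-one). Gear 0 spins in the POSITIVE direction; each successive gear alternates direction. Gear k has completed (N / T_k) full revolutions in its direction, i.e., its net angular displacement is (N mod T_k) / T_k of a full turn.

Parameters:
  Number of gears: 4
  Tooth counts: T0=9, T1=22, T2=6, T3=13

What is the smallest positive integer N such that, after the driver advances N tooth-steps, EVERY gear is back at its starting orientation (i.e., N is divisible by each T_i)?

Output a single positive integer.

Answer: 2574

Derivation:
Gear k returns to start when N is a multiple of T_k.
All gears at start simultaneously when N is a common multiple of [9, 22, 6, 13]; the smallest such N is lcm(9, 22, 6, 13).
Start: lcm = T0 = 9
Fold in T1=22: gcd(9, 22) = 1; lcm(9, 22) = 9 * 22 / 1 = 198 / 1 = 198
Fold in T2=6: gcd(198, 6) = 6; lcm(198, 6) = 198 * 6 / 6 = 1188 / 6 = 198
Fold in T3=13: gcd(198, 13) = 1; lcm(198, 13) = 198 * 13 / 1 = 2574 / 1 = 2574
Full cycle length = 2574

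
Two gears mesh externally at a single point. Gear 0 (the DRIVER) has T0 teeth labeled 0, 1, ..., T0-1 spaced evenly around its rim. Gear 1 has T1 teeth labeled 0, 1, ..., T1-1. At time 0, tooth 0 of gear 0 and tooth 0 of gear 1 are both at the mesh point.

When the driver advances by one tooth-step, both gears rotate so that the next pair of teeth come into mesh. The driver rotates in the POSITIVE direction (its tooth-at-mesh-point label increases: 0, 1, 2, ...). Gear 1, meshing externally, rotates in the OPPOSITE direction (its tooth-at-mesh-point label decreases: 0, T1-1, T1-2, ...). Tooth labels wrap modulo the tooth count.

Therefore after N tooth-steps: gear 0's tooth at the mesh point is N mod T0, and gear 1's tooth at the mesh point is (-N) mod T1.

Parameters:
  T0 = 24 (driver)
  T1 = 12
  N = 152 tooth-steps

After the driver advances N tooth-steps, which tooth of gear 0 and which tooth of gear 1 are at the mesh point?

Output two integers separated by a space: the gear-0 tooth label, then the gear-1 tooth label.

Gear 0 (driver, T0=24): tooth at mesh = N mod T0
  152 = 6 * 24 + 8, so 152 mod 24 = 8
  gear 0 tooth = 8
Gear 1 (driven, T1=12): tooth at mesh = (-N) mod T1
  152 = 12 * 12 + 8, so 152 mod 12 = 8
  (-152) mod 12 = (-8) mod 12 = 12 - 8 = 4
Mesh after 152 steps: gear-0 tooth 8 meets gear-1 tooth 4

Answer: 8 4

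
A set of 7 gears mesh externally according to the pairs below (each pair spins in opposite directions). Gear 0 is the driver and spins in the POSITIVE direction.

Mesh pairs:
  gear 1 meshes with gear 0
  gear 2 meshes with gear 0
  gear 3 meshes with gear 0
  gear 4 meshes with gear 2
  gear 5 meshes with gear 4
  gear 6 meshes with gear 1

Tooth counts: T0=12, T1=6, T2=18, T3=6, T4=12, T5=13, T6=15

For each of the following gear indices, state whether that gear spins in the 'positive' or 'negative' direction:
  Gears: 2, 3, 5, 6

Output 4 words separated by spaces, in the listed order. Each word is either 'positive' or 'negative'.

Answer: negative negative negative positive

Derivation:
Gear 0 (driver): positive (depth 0)
  gear 1: meshes with gear 0 -> depth 1 -> negative (opposite of gear 0)
  gear 2: meshes with gear 0 -> depth 1 -> negative (opposite of gear 0)
  gear 3: meshes with gear 0 -> depth 1 -> negative (opposite of gear 0)
  gear 4: meshes with gear 2 -> depth 2 -> positive (opposite of gear 2)
  gear 5: meshes with gear 4 -> depth 3 -> negative (opposite of gear 4)
  gear 6: meshes with gear 1 -> depth 2 -> positive (opposite of gear 1)
Queried indices 2, 3, 5, 6 -> negative, negative, negative, positive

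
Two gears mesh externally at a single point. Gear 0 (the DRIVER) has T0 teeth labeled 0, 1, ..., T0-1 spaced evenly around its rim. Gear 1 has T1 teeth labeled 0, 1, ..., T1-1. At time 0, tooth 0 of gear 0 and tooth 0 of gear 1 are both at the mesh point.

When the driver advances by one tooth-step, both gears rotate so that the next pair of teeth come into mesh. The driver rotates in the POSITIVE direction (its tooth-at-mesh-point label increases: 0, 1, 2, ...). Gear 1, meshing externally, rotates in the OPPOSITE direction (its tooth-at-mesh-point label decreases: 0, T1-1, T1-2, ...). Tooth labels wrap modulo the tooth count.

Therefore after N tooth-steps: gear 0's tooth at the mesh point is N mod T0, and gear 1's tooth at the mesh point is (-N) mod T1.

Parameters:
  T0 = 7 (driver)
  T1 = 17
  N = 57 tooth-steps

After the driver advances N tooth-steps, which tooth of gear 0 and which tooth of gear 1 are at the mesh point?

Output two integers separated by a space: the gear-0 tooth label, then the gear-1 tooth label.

Answer: 1 11

Derivation:
Gear 0 (driver, T0=7): tooth at mesh = N mod T0
  57 = 8 * 7 + 1, so 57 mod 7 = 1
  gear 0 tooth = 1
Gear 1 (driven, T1=17): tooth at mesh = (-N) mod T1
  57 = 3 * 17 + 6, so 57 mod 17 = 6
  (-57) mod 17 = (-6) mod 17 = 17 - 6 = 11
Mesh after 57 steps: gear-0 tooth 1 meets gear-1 tooth 11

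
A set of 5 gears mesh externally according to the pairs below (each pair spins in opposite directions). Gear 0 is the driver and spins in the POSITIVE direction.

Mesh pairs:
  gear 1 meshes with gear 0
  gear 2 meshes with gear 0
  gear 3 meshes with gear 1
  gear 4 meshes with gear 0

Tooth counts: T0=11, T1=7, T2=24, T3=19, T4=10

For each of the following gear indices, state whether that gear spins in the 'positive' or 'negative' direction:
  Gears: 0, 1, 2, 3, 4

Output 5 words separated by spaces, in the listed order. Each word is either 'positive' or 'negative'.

Gear 0 (driver): positive (depth 0)
  gear 1: meshes with gear 0 -> depth 1 -> negative (opposite of gear 0)
  gear 2: meshes with gear 0 -> depth 1 -> negative (opposite of gear 0)
  gear 3: meshes with gear 1 -> depth 2 -> positive (opposite of gear 1)
  gear 4: meshes with gear 0 -> depth 1 -> negative (opposite of gear 0)
Queried indices 0, 1, 2, 3, 4 -> positive, negative, negative, positive, negative

Answer: positive negative negative positive negative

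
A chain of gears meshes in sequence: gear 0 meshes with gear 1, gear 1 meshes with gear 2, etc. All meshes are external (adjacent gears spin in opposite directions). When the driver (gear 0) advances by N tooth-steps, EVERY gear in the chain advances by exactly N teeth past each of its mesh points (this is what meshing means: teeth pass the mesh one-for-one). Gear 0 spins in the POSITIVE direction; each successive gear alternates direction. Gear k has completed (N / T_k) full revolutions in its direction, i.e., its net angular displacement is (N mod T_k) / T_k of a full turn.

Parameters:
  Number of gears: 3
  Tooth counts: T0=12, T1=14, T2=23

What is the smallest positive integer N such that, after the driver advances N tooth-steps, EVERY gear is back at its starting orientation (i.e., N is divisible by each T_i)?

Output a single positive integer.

Answer: 1932

Derivation:
Gear k returns to start when N is a multiple of T_k.
All gears at start simultaneously when N is a common multiple of [12, 14, 23]; the smallest such N is lcm(12, 14, 23).
Start: lcm = T0 = 12
Fold in T1=14: gcd(12, 14) = 2; lcm(12, 14) = 12 * 14 / 2 = 168 / 2 = 84
Fold in T2=23: gcd(84, 23) = 1; lcm(84, 23) = 84 * 23 / 1 = 1932 / 1 = 1932
Full cycle length = 1932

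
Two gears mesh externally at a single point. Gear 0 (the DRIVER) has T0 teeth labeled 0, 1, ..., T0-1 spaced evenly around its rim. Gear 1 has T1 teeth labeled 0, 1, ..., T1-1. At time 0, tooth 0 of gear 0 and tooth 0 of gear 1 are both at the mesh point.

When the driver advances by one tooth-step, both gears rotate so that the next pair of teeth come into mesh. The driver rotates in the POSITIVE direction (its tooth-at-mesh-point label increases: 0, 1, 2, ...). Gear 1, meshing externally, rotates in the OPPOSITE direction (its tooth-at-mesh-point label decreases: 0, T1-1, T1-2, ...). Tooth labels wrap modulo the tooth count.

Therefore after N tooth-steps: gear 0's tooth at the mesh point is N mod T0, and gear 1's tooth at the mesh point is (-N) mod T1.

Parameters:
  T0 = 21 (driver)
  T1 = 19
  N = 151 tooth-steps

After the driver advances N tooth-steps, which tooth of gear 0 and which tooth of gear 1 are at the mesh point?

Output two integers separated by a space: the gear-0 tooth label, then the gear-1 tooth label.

Gear 0 (driver, T0=21): tooth at mesh = N mod T0
  151 = 7 * 21 + 4, so 151 mod 21 = 4
  gear 0 tooth = 4
Gear 1 (driven, T1=19): tooth at mesh = (-N) mod T1
  151 = 7 * 19 + 18, so 151 mod 19 = 18
  (-151) mod 19 = (-18) mod 19 = 19 - 18 = 1
Mesh after 151 steps: gear-0 tooth 4 meets gear-1 tooth 1

Answer: 4 1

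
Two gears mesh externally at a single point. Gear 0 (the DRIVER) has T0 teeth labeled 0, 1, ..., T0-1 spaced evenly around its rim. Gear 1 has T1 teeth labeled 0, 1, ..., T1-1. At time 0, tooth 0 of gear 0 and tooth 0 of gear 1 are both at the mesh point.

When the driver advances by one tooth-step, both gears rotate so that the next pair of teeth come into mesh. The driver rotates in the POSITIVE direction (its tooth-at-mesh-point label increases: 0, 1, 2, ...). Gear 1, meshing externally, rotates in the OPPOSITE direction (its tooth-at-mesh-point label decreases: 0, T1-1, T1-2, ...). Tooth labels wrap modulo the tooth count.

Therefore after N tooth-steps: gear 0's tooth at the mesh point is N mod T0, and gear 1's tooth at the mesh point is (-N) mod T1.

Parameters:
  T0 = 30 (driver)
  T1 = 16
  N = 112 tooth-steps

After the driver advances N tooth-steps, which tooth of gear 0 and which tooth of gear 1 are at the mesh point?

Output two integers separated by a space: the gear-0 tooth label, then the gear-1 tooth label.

Answer: 22 0

Derivation:
Gear 0 (driver, T0=30): tooth at mesh = N mod T0
  112 = 3 * 30 + 22, so 112 mod 30 = 22
  gear 0 tooth = 22
Gear 1 (driven, T1=16): tooth at mesh = (-N) mod T1
  112 = 7 * 16 + 0, so 112 mod 16 = 0
  (-112) mod 16 = 0
Mesh after 112 steps: gear-0 tooth 22 meets gear-1 tooth 0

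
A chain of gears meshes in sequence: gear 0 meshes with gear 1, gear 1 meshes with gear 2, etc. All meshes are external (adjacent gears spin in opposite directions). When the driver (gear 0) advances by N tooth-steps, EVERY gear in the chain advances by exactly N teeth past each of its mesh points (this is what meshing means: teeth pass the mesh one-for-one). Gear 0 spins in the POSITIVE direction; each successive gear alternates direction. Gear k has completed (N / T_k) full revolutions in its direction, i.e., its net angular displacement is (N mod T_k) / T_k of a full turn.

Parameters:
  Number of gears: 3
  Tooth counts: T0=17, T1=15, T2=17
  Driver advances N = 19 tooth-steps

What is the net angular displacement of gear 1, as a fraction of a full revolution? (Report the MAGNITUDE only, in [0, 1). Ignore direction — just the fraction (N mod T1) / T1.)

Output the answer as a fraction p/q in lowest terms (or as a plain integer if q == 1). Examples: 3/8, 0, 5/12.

Answer: 4/15

Derivation:
Chain of 3 gears, tooth counts: [17, 15, 17]
  gear 0: T0=17, direction=positive, advance = 19 mod 17 = 2 teeth = 2/17 turn
  gear 1: T1=15, direction=negative, advance = 19 mod 15 = 4 teeth = 4/15 turn
  gear 2: T2=17, direction=positive, advance = 19 mod 17 = 2 teeth = 2/17 turn
Gear 1: 19 mod 15 = 4
Fraction = 4 / 15 = 4/15 (gcd(4,15)=1) = 4/15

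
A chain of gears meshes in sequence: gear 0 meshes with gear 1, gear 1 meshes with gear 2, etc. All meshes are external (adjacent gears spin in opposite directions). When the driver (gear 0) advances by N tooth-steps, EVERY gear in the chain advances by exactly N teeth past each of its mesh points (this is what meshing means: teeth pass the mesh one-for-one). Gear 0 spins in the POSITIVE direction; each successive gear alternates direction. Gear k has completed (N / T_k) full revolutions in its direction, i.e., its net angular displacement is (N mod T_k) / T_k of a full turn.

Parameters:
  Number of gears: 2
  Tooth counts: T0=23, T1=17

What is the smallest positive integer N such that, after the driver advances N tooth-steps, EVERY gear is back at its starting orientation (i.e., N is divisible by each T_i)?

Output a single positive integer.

Gear k returns to start when N is a multiple of T_k.
All gears at start simultaneously when N is a common multiple of [23, 17]; the smallest such N is lcm(23, 17).
Start: lcm = T0 = 23
Fold in T1=17: gcd(23, 17) = 1; lcm(23, 17) = 23 * 17 / 1 = 391 / 1 = 391
Full cycle length = 391

Answer: 391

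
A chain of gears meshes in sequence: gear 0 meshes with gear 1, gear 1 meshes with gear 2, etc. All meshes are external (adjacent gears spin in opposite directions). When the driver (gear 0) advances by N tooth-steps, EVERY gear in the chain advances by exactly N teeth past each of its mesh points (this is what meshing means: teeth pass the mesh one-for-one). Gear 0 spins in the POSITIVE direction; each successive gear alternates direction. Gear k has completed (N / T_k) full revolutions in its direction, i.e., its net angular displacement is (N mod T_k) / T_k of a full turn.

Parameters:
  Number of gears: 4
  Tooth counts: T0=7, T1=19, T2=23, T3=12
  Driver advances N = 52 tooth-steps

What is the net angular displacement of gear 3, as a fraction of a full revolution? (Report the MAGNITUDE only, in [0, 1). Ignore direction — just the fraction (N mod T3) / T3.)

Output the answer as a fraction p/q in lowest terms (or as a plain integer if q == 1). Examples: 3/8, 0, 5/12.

Answer: 1/3

Derivation:
Chain of 4 gears, tooth counts: [7, 19, 23, 12]
  gear 0: T0=7, direction=positive, advance = 52 mod 7 = 3 teeth = 3/7 turn
  gear 1: T1=19, direction=negative, advance = 52 mod 19 = 14 teeth = 14/19 turn
  gear 2: T2=23, direction=positive, advance = 52 mod 23 = 6 teeth = 6/23 turn
  gear 3: T3=12, direction=negative, advance = 52 mod 12 = 4 teeth = 4/12 turn
Gear 3: 52 mod 12 = 4
Fraction = 4 / 12 = 1/3 (gcd(4,12)=4) = 1/3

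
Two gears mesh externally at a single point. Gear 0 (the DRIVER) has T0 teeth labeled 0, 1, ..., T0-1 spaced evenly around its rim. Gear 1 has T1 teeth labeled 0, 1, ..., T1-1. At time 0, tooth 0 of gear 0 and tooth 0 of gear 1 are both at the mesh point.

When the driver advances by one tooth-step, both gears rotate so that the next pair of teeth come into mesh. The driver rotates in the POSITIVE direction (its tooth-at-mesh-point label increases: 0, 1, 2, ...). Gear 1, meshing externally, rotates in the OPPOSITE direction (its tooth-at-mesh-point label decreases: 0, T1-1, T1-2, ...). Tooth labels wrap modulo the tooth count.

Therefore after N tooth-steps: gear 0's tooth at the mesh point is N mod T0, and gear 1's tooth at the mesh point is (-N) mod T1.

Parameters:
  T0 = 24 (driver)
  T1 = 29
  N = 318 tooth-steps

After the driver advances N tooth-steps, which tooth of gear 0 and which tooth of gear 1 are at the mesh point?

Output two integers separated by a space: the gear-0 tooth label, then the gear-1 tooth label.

Answer: 6 1

Derivation:
Gear 0 (driver, T0=24): tooth at mesh = N mod T0
  318 = 13 * 24 + 6, so 318 mod 24 = 6
  gear 0 tooth = 6
Gear 1 (driven, T1=29): tooth at mesh = (-N) mod T1
  318 = 10 * 29 + 28, so 318 mod 29 = 28
  (-318) mod 29 = (-28) mod 29 = 29 - 28 = 1
Mesh after 318 steps: gear-0 tooth 6 meets gear-1 tooth 1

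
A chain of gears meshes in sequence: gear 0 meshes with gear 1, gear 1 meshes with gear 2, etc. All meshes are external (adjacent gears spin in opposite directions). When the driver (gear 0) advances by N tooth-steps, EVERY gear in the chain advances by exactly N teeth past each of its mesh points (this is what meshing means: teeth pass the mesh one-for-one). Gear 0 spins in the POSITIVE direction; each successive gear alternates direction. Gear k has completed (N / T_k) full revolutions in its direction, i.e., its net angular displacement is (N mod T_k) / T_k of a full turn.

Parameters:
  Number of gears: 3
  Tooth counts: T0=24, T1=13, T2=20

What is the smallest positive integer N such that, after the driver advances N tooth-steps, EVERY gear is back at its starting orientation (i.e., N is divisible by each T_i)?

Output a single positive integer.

Answer: 1560

Derivation:
Gear k returns to start when N is a multiple of T_k.
All gears at start simultaneously when N is a common multiple of [24, 13, 20]; the smallest such N is lcm(24, 13, 20).
Start: lcm = T0 = 24
Fold in T1=13: gcd(24, 13) = 1; lcm(24, 13) = 24 * 13 / 1 = 312 / 1 = 312
Fold in T2=20: gcd(312, 20) = 4; lcm(312, 20) = 312 * 20 / 4 = 6240 / 4 = 1560
Full cycle length = 1560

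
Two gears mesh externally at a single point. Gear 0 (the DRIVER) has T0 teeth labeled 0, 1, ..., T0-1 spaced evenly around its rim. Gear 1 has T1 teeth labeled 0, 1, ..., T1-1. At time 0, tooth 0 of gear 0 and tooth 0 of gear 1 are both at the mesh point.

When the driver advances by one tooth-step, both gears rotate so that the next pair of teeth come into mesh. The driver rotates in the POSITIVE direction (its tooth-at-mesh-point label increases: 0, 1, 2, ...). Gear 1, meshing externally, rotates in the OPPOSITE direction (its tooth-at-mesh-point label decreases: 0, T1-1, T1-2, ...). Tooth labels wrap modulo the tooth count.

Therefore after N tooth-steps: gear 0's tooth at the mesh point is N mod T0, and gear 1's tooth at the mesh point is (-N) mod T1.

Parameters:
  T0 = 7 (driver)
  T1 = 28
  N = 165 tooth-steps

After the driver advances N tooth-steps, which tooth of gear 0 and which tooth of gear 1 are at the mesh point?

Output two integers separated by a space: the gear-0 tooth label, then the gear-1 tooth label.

Answer: 4 3

Derivation:
Gear 0 (driver, T0=7): tooth at mesh = N mod T0
  165 = 23 * 7 + 4, so 165 mod 7 = 4
  gear 0 tooth = 4
Gear 1 (driven, T1=28): tooth at mesh = (-N) mod T1
  165 = 5 * 28 + 25, so 165 mod 28 = 25
  (-165) mod 28 = (-25) mod 28 = 28 - 25 = 3
Mesh after 165 steps: gear-0 tooth 4 meets gear-1 tooth 3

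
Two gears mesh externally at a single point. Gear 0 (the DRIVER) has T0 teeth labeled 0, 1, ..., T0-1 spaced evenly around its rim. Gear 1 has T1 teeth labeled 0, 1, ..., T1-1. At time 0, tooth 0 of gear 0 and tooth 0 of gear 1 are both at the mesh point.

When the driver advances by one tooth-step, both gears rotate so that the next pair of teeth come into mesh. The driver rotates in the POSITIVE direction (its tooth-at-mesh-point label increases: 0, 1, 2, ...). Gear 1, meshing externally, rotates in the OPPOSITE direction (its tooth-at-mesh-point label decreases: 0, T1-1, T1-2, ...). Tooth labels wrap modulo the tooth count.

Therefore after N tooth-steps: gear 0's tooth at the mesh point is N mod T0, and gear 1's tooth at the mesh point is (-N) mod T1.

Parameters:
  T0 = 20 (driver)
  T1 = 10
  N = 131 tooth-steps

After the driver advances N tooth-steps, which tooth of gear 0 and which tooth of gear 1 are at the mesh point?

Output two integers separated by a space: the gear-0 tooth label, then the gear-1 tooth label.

Answer: 11 9

Derivation:
Gear 0 (driver, T0=20): tooth at mesh = N mod T0
  131 = 6 * 20 + 11, so 131 mod 20 = 11
  gear 0 tooth = 11
Gear 1 (driven, T1=10): tooth at mesh = (-N) mod T1
  131 = 13 * 10 + 1, so 131 mod 10 = 1
  (-131) mod 10 = (-1) mod 10 = 10 - 1 = 9
Mesh after 131 steps: gear-0 tooth 11 meets gear-1 tooth 9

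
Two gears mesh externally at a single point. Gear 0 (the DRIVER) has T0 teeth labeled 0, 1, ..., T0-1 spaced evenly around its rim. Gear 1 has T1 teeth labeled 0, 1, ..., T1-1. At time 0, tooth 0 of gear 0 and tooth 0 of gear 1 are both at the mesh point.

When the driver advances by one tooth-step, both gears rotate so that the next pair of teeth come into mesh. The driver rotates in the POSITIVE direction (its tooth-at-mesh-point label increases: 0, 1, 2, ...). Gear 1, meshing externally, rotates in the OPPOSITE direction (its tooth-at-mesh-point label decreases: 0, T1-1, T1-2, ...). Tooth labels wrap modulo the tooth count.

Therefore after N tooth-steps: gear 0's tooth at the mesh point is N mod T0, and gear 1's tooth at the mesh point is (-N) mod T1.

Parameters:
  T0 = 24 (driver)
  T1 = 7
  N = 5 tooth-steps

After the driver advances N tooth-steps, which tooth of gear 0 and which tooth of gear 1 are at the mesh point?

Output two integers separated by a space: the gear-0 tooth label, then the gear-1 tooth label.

Gear 0 (driver, T0=24): tooth at mesh = N mod T0
  5 = 0 * 24 + 5, so 5 mod 24 = 5
  gear 0 tooth = 5
Gear 1 (driven, T1=7): tooth at mesh = (-N) mod T1
  5 = 0 * 7 + 5, so 5 mod 7 = 5
  (-5) mod 7 = (-5) mod 7 = 7 - 5 = 2
Mesh after 5 steps: gear-0 tooth 5 meets gear-1 tooth 2

Answer: 5 2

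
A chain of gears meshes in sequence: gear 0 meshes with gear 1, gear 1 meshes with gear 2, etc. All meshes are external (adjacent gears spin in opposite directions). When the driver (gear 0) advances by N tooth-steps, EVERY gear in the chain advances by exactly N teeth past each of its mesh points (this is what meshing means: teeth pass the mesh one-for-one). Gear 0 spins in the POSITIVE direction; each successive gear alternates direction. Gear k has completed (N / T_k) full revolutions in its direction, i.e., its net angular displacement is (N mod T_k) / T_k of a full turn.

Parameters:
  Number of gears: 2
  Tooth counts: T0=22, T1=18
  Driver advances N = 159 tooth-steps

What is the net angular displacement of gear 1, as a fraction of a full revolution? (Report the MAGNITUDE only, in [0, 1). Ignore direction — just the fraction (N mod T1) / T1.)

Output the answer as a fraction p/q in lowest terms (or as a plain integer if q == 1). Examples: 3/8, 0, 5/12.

Answer: 5/6

Derivation:
Chain of 2 gears, tooth counts: [22, 18]
  gear 0: T0=22, direction=positive, advance = 159 mod 22 = 5 teeth = 5/22 turn
  gear 1: T1=18, direction=negative, advance = 159 mod 18 = 15 teeth = 15/18 turn
Gear 1: 159 mod 18 = 15
Fraction = 15 / 18 = 5/6 (gcd(15,18)=3) = 5/6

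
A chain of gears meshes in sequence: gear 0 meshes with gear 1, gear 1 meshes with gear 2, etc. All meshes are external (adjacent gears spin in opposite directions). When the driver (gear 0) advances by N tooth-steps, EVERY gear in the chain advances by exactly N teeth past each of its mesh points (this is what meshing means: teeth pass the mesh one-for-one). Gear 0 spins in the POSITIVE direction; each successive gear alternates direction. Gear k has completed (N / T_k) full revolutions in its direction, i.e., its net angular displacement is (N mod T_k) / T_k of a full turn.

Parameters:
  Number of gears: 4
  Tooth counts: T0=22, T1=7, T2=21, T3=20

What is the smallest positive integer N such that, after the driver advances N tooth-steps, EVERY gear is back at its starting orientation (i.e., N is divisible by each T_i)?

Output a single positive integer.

Gear k returns to start when N is a multiple of T_k.
All gears at start simultaneously when N is a common multiple of [22, 7, 21, 20]; the smallest such N is lcm(22, 7, 21, 20).
Start: lcm = T0 = 22
Fold in T1=7: gcd(22, 7) = 1; lcm(22, 7) = 22 * 7 / 1 = 154 / 1 = 154
Fold in T2=21: gcd(154, 21) = 7; lcm(154, 21) = 154 * 21 / 7 = 3234 / 7 = 462
Fold in T3=20: gcd(462, 20) = 2; lcm(462, 20) = 462 * 20 / 2 = 9240 / 2 = 4620
Full cycle length = 4620

Answer: 4620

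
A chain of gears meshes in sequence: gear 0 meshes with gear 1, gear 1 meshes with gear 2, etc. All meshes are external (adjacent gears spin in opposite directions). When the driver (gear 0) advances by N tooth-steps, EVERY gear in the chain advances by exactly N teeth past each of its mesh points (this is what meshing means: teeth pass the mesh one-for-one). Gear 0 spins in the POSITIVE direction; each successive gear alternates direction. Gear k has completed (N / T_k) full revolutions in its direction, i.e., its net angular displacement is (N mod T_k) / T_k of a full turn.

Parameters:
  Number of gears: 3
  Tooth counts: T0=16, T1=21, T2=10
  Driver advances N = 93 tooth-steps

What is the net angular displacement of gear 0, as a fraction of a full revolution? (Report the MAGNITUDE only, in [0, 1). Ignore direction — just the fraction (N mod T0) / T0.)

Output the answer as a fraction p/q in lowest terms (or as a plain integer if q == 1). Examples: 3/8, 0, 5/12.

Chain of 3 gears, tooth counts: [16, 21, 10]
  gear 0: T0=16, direction=positive, advance = 93 mod 16 = 13 teeth = 13/16 turn
  gear 1: T1=21, direction=negative, advance = 93 mod 21 = 9 teeth = 9/21 turn
  gear 2: T2=10, direction=positive, advance = 93 mod 10 = 3 teeth = 3/10 turn
Gear 0: 93 mod 16 = 13
Fraction = 13 / 16 = 13/16 (gcd(13,16)=1) = 13/16

Answer: 13/16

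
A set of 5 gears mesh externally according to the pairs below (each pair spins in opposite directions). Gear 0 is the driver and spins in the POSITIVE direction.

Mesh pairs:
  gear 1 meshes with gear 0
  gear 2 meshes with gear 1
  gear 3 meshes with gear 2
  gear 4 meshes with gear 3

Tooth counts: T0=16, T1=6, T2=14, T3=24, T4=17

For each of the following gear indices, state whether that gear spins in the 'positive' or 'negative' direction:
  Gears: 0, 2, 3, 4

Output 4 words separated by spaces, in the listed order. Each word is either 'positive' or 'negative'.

Gear 0 (driver): positive (depth 0)
  gear 1: meshes with gear 0 -> depth 1 -> negative (opposite of gear 0)
  gear 2: meshes with gear 1 -> depth 2 -> positive (opposite of gear 1)
  gear 3: meshes with gear 2 -> depth 3 -> negative (opposite of gear 2)
  gear 4: meshes with gear 3 -> depth 4 -> positive (opposite of gear 3)
Queried indices 0, 2, 3, 4 -> positive, positive, negative, positive

Answer: positive positive negative positive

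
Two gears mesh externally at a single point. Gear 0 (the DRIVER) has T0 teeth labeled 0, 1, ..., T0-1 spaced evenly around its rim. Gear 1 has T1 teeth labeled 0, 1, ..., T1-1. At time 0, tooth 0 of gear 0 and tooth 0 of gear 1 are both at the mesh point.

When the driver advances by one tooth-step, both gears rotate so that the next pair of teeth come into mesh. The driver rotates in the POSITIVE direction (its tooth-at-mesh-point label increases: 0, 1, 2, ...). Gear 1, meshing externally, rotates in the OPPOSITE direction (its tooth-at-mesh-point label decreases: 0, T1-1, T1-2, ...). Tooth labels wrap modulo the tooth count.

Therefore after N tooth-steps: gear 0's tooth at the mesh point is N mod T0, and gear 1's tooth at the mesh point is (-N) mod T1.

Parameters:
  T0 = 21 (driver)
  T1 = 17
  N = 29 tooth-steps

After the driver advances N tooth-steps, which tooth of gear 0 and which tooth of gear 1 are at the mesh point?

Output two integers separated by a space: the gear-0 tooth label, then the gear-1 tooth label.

Gear 0 (driver, T0=21): tooth at mesh = N mod T0
  29 = 1 * 21 + 8, so 29 mod 21 = 8
  gear 0 tooth = 8
Gear 1 (driven, T1=17): tooth at mesh = (-N) mod T1
  29 = 1 * 17 + 12, so 29 mod 17 = 12
  (-29) mod 17 = (-12) mod 17 = 17 - 12 = 5
Mesh after 29 steps: gear-0 tooth 8 meets gear-1 tooth 5

Answer: 8 5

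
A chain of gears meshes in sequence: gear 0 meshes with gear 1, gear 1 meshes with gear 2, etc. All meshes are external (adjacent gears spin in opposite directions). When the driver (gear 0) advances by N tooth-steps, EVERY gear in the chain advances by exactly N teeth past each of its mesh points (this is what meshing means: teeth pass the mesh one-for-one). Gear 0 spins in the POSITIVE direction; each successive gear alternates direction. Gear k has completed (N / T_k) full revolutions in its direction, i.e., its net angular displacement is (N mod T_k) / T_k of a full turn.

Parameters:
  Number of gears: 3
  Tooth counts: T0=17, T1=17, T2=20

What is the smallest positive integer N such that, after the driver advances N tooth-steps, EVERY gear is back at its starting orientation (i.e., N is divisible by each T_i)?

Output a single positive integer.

Answer: 340

Derivation:
Gear k returns to start when N is a multiple of T_k.
All gears at start simultaneously when N is a common multiple of [17, 17, 20]; the smallest such N is lcm(17, 17, 20).
Start: lcm = T0 = 17
Fold in T1=17: gcd(17, 17) = 17; lcm(17, 17) = 17 * 17 / 17 = 289 / 17 = 17
Fold in T2=20: gcd(17, 20) = 1; lcm(17, 20) = 17 * 20 / 1 = 340 / 1 = 340
Full cycle length = 340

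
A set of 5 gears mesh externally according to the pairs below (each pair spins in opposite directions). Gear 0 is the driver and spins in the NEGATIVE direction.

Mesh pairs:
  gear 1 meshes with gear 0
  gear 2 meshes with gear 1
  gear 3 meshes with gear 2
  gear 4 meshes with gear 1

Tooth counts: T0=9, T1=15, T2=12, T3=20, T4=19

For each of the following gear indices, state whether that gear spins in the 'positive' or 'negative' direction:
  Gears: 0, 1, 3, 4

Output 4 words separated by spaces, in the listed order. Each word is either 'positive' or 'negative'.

Gear 0 (driver): negative (depth 0)
  gear 1: meshes with gear 0 -> depth 1 -> positive (opposite of gear 0)
  gear 2: meshes with gear 1 -> depth 2 -> negative (opposite of gear 1)
  gear 3: meshes with gear 2 -> depth 3 -> positive (opposite of gear 2)
  gear 4: meshes with gear 1 -> depth 2 -> negative (opposite of gear 1)
Queried indices 0, 1, 3, 4 -> negative, positive, positive, negative

Answer: negative positive positive negative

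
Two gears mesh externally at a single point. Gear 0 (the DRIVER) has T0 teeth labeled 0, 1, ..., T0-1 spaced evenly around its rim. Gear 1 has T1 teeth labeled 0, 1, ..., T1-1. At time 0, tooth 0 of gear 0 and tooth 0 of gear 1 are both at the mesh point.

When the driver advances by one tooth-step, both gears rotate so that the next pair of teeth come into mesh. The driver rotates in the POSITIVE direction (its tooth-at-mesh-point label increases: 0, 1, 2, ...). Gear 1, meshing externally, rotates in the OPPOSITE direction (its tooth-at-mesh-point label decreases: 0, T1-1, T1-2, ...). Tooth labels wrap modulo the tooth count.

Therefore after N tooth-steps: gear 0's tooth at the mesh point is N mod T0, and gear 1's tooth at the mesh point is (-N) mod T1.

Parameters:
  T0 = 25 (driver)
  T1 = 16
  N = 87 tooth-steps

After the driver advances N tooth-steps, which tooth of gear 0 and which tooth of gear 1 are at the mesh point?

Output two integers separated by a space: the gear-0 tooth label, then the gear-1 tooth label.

Answer: 12 9

Derivation:
Gear 0 (driver, T0=25): tooth at mesh = N mod T0
  87 = 3 * 25 + 12, so 87 mod 25 = 12
  gear 0 tooth = 12
Gear 1 (driven, T1=16): tooth at mesh = (-N) mod T1
  87 = 5 * 16 + 7, so 87 mod 16 = 7
  (-87) mod 16 = (-7) mod 16 = 16 - 7 = 9
Mesh after 87 steps: gear-0 tooth 12 meets gear-1 tooth 9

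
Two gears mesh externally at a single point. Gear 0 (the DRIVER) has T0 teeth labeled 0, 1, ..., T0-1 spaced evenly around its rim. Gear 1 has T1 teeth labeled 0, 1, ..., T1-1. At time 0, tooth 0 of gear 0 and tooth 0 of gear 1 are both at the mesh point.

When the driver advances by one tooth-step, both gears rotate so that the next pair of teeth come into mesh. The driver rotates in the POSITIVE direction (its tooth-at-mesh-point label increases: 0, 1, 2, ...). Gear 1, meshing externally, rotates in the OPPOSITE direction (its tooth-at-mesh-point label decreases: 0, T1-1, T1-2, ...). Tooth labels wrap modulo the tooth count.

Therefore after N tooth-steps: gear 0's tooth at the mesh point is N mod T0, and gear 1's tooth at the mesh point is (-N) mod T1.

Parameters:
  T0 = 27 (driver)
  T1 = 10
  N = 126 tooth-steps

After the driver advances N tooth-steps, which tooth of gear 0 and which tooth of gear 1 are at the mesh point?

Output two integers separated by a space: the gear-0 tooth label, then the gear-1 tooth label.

Gear 0 (driver, T0=27): tooth at mesh = N mod T0
  126 = 4 * 27 + 18, so 126 mod 27 = 18
  gear 0 tooth = 18
Gear 1 (driven, T1=10): tooth at mesh = (-N) mod T1
  126 = 12 * 10 + 6, so 126 mod 10 = 6
  (-126) mod 10 = (-6) mod 10 = 10 - 6 = 4
Mesh after 126 steps: gear-0 tooth 18 meets gear-1 tooth 4

Answer: 18 4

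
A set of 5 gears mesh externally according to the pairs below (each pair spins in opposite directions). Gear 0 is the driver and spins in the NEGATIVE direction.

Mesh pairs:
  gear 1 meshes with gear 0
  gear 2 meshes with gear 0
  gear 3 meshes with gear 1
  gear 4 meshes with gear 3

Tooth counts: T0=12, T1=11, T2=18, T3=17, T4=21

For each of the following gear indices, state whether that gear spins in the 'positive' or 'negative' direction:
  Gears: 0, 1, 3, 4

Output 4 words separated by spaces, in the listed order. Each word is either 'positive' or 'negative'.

Answer: negative positive negative positive

Derivation:
Gear 0 (driver): negative (depth 0)
  gear 1: meshes with gear 0 -> depth 1 -> positive (opposite of gear 0)
  gear 2: meshes with gear 0 -> depth 1 -> positive (opposite of gear 0)
  gear 3: meshes with gear 1 -> depth 2 -> negative (opposite of gear 1)
  gear 4: meshes with gear 3 -> depth 3 -> positive (opposite of gear 3)
Queried indices 0, 1, 3, 4 -> negative, positive, negative, positive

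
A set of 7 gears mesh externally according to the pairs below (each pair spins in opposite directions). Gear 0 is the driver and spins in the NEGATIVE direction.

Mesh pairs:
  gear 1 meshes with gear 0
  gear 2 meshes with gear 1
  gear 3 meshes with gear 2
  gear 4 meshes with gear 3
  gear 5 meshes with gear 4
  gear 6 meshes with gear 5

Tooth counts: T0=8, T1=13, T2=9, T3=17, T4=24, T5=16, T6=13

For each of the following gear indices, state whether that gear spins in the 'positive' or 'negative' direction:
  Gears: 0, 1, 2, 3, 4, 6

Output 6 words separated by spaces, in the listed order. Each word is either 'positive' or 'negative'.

Answer: negative positive negative positive negative negative

Derivation:
Gear 0 (driver): negative (depth 0)
  gear 1: meshes with gear 0 -> depth 1 -> positive (opposite of gear 0)
  gear 2: meshes with gear 1 -> depth 2 -> negative (opposite of gear 1)
  gear 3: meshes with gear 2 -> depth 3 -> positive (opposite of gear 2)
  gear 4: meshes with gear 3 -> depth 4 -> negative (opposite of gear 3)
  gear 5: meshes with gear 4 -> depth 5 -> positive (opposite of gear 4)
  gear 6: meshes with gear 5 -> depth 6 -> negative (opposite of gear 5)
Queried indices 0, 1, 2, 3, 4, 6 -> negative, positive, negative, positive, negative, negative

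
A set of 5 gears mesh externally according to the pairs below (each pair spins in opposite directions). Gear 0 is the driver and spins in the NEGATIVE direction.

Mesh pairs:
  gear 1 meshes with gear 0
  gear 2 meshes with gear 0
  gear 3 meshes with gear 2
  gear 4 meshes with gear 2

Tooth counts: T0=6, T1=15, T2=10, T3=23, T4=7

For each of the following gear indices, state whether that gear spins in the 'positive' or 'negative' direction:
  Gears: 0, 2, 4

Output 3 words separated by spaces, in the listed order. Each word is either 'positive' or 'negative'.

Answer: negative positive negative

Derivation:
Gear 0 (driver): negative (depth 0)
  gear 1: meshes with gear 0 -> depth 1 -> positive (opposite of gear 0)
  gear 2: meshes with gear 0 -> depth 1 -> positive (opposite of gear 0)
  gear 3: meshes with gear 2 -> depth 2 -> negative (opposite of gear 2)
  gear 4: meshes with gear 2 -> depth 2 -> negative (opposite of gear 2)
Queried indices 0, 2, 4 -> negative, positive, negative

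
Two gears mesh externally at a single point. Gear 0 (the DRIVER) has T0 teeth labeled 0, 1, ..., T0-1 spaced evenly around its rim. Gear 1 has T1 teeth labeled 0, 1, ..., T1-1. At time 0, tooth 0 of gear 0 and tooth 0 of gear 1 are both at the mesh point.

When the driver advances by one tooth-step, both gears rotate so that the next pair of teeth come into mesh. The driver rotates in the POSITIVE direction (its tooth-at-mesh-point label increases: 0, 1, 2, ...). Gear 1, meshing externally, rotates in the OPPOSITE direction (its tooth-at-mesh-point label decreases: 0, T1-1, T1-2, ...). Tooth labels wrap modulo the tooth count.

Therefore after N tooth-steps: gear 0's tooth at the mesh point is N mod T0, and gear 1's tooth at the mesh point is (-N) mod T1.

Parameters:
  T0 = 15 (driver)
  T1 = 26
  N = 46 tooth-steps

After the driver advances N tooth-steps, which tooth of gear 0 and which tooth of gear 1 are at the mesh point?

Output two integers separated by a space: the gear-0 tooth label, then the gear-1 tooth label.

Gear 0 (driver, T0=15): tooth at mesh = N mod T0
  46 = 3 * 15 + 1, so 46 mod 15 = 1
  gear 0 tooth = 1
Gear 1 (driven, T1=26): tooth at mesh = (-N) mod T1
  46 = 1 * 26 + 20, so 46 mod 26 = 20
  (-46) mod 26 = (-20) mod 26 = 26 - 20 = 6
Mesh after 46 steps: gear-0 tooth 1 meets gear-1 tooth 6

Answer: 1 6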